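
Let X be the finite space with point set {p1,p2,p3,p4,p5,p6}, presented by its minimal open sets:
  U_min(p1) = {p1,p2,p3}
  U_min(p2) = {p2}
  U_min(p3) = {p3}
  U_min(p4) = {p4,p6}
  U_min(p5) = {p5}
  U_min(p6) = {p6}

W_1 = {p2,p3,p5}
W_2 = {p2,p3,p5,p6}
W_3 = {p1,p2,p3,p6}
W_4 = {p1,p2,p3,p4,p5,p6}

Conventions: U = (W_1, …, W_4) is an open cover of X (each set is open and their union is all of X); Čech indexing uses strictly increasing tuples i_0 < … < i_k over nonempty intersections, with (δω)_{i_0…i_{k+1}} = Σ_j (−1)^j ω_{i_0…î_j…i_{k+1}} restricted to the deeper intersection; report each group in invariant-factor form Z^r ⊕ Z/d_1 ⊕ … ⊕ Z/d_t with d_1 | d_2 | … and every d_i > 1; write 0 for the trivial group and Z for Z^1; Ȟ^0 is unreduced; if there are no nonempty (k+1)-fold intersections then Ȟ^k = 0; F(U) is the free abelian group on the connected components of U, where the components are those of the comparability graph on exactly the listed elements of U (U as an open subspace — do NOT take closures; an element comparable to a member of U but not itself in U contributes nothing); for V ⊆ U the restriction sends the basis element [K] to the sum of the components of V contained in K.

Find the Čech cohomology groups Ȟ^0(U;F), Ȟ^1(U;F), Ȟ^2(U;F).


nerve of the cover:
  W12={p2,p3,p5} W13={p2,p3} W14={p2,p3,p5} W23={p2,p3,p6} W24={p2,p3,p5,p6} W34={p1,p2,p3,p6}
  W123={p2,p3} W124={p2,p3,p5} W134={p2,p3} W234={p2,p3,p6}
  W1234={p2,p3}
components per intersection:
  W1: {p2} {p3} {p5}
  W2: {p2} {p3} {p5} {p6}
  W3: {p1,p2,p3} {p6}
  W4: {p1,p2,p3} {p4,p6} {p5}
  W12: {p2} {p3} {p5}
  W13: {p2} {p3}
  W14: {p2} {p3} {p5}
  W23: {p2} {p3} {p6}
  W24: {p2} {p3} {p5} {p6}
  W34: {p1,p2,p3} {p6}
  W123: {p2} {p3}
  W124: {p2} {p3} {p5}
  W134: {p2} {p3}
  W234: {p2} {p3} {p6}
  W1234: {p2} {p3}
C dims 12,17,10,2; δ0: rk 9, SNF 1^9; δ1: rk 8, SNF 1^8; δ2: rk 2, SNF 1^2
Ȟ^0 = (12 − 9) − 0 = 3, so Ȟ^0 ≅ Z^3
Ȟ^1 = (17 − 8) − 9 = 0, so Ȟ^1 ≅ 0
Ȟ^2 = (10 − 2) − 8 = 0, so Ȟ^2 ≅ 0

Ȟ^0(U;F) ≅ Z^3,  Ȟ^1(U;F) ≅ 0,  Ȟ^2(U;F) ≅ 0


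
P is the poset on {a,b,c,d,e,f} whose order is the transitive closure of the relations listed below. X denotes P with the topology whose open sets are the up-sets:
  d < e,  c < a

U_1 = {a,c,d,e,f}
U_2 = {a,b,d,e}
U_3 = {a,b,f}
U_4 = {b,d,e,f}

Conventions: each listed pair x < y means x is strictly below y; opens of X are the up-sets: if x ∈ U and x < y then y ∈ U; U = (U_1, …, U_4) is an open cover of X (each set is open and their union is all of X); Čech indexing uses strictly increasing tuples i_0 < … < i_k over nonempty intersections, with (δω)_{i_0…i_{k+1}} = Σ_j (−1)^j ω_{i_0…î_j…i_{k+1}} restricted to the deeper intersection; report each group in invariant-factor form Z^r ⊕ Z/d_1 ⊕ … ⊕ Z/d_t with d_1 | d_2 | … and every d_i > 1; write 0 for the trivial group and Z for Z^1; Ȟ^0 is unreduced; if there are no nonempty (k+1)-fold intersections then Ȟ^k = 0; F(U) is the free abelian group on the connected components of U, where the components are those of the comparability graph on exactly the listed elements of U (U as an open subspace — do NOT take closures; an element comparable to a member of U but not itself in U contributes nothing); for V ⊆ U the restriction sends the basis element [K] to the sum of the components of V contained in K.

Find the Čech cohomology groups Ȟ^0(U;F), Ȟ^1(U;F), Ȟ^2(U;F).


cover nerve:
  U12={a,d,e} U13={a,f} U14={d,e,f} U23={a,b} U24={b,d,e} U34={b,f}
  U123={a} U124={d,e} U134={f} U234={b}
components per intersection:
  U1: {a,c} {d,e} {f}
  U2: {a} {b} {d,e}
  U3: {a} {b} {f}
  U4: {b} {d,e} {f}
  U12: {a} {d,e}
  U13: {a} {f}
  U14: {d,e} {f}
  U23: {a} {b}
  U24: {b} {d,e}
  U34: {b} {f}
  U123: {a}
  U124: {d,e}
  U134: {f}
  U234: {b}
C dims 12,12,4; δ0: rk 8, SNF 1^8; δ1: rk 4, SNF 1^4
Ȟ^0: (12−8)−0=4 ⇒ Z^4
Ȟ^1: (12−4)−8=0 ⇒ 0
Ȟ^2: (4−0)−4=0 ⇒ 0

Ȟ^0(U;F) ≅ Z^4,  Ȟ^1(U;F) ≅ 0,  Ȟ^2(U;F) ≅ 0


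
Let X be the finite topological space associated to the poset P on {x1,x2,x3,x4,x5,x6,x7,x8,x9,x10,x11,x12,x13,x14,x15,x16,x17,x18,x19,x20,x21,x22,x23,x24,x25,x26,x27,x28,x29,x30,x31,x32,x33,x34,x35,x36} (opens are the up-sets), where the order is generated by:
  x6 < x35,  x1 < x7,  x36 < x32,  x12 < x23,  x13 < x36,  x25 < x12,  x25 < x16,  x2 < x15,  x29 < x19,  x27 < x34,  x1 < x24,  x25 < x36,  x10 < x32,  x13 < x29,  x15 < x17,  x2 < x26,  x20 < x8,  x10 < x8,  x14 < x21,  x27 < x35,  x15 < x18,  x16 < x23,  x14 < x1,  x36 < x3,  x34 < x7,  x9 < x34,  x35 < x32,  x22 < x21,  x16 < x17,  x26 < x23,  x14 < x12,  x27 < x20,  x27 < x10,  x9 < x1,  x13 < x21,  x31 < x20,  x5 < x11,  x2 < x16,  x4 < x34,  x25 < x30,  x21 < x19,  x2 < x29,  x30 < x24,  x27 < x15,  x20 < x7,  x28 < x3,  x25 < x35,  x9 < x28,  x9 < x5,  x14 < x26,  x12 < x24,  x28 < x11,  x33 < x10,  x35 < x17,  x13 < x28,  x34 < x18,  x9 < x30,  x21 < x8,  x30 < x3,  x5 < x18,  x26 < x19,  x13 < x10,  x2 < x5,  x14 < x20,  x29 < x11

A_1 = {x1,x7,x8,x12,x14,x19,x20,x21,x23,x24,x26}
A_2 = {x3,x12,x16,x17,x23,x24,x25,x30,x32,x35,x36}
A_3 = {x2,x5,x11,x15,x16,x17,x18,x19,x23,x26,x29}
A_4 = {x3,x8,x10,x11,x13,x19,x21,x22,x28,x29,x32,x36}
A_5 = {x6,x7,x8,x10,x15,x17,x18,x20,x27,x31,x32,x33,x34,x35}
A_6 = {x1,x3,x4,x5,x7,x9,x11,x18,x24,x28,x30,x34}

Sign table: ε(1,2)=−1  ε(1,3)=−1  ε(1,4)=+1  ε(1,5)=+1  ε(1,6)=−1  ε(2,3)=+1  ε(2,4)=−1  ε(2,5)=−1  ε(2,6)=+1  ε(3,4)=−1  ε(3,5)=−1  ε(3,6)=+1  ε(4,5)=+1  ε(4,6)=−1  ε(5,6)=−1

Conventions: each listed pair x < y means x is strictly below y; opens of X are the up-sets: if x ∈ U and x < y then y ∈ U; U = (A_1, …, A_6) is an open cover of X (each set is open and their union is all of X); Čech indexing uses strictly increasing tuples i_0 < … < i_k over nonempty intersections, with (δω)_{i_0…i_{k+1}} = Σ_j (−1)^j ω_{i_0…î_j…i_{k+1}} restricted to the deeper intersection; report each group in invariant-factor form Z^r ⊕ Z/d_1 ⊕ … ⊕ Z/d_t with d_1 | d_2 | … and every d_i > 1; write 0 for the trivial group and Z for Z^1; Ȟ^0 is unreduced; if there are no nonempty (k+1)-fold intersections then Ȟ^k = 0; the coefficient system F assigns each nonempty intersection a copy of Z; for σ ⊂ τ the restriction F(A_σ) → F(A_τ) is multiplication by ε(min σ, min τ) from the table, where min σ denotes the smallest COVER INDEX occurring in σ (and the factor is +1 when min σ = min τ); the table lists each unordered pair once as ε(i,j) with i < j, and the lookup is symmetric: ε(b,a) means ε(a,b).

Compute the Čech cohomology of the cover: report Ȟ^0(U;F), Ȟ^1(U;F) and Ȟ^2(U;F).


cover nerve:
  A12={x12,x23,x24} A13={x19,x23,x26} A14={x8,x19,x21} A15={x7,x8,x20} A16={x1,x7,x24} A23={x16,x17,x23} A24={x3,x32,x36} A25={x17,x32,x35} A26={x3,x24,x30} A34={x11,x19,x29} A35={x15,x17,x18} A36={x5,x11,x18} A45={x8,x10,x32} A46={x3,x11,x28} A56={x7,x18,x34}
  A123={x23} A126={x24} A134={x19} A145={x8} A156={x7} A235={x17} A245={x32} A246={x3} A346={x11} A356={x18}
C dims 6,15,10; δ0: rk 5, SNF 1^5; δ1: rk 10, SNF 1^9·2
Ȟ^0: (6−5)−0=1 ⇒ Z
Ȟ^1: (15−10)−5=0 ⇒ 0
Ȟ^2: (10−0)−10=0 plus torsion [2] ⇒ Z/2

Ȟ^0 = Z,  Ȟ^1 = 0,  Ȟ^2 = Z/2


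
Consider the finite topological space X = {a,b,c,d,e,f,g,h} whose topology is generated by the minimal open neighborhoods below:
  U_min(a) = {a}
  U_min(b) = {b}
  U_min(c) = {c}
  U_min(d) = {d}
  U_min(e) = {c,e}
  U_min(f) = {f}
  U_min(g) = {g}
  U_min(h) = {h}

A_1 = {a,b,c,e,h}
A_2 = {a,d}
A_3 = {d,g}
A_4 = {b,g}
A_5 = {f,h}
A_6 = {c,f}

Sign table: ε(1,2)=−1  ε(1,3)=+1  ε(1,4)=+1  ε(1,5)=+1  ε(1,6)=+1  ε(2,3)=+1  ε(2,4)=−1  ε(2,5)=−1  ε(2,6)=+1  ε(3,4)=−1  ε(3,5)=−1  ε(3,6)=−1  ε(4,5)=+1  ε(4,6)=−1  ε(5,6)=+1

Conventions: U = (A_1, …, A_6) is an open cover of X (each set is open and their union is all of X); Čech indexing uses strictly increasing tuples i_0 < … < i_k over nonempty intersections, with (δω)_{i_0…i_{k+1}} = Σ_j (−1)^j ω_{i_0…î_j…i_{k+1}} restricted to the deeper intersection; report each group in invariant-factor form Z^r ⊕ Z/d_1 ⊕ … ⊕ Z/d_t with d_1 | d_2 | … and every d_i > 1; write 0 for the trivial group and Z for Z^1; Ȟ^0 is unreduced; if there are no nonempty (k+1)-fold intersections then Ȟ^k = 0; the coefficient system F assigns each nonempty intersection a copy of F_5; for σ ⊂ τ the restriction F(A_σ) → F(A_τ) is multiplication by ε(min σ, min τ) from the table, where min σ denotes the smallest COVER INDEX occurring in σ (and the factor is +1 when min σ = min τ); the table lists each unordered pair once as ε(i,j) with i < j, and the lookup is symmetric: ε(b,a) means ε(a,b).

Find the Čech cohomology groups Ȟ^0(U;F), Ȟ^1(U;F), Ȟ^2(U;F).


Ȟ^0 ≅ Z/5, Ȟ^1 ≅ Z/5 ⊕ Z/5, Ȟ^2 ≅ 0

cover nerve:
  A12={a} A14={b} A15={h} A16={c} A23={d} A34={g} A56={f}
C dims 6,7; δ0: rk_F5 5
Ȟ^0: (6−5)−0=1 ⇒ Z/5
Ȟ^1: (7−0)−5=2 ⇒ Z/5 ⊕ Z/5
Ȟ^2: (0−0)−0=0 ⇒ 0


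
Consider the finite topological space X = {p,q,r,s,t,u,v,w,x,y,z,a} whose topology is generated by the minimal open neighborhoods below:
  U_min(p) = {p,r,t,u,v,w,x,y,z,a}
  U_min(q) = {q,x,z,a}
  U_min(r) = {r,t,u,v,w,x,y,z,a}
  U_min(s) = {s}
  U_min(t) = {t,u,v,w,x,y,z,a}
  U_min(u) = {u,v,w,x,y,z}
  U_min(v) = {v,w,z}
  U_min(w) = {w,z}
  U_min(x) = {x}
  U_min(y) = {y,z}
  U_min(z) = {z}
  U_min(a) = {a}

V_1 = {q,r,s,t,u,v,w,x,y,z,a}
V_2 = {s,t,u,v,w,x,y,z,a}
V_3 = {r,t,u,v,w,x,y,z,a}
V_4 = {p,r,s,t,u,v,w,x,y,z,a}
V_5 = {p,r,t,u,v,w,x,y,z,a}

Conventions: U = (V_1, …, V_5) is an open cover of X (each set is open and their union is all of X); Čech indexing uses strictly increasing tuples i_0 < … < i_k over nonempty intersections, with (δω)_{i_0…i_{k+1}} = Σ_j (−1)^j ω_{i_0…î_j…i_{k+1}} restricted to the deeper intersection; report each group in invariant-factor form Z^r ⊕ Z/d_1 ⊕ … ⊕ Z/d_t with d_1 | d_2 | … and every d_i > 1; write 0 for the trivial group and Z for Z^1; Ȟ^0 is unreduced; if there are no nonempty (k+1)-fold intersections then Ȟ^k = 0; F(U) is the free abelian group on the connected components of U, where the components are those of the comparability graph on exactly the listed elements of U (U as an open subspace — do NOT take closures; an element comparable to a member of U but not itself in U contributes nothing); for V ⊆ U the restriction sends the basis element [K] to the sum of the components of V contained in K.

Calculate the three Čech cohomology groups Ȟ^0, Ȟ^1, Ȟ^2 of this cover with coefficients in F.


nonempty intersections:
  V12={s,t,u,v,w,x,y,z,a} V13={r,t,u,v,w,x,y,z,a} V14={r,s,t,u,v,w,x,y,z,a} V15={r,t,u,v,w,x,y,z,a} V23={t,u,v,w,x,y,z,a} V24={s,t,u,v,w,x,y,z,a} V25={t,u,v,w,x,y,z,a} V34={r,t,u,v,w,x,y,z,a} V35={r,t,u,v,w,x,y,z,a} V45={p,r,t,u,v,w,x,y,z,a}
  V123={t,u,v,w,x,y,z,a} V124={s,t,u,v,w,x,y,z,a} V125={t,u,v,w,x,y,z,a} V134={r,t,u,v,w,x,y,z,a} V135={r,t,u,v,w,x,y,z,a} V145={r,t,u,v,w,x,y,z,a} V234={t,u,v,w,x,y,z,a} V235={t,u,v,w,x,y,z,a} V245={t,u,v,w,x,y,z,a} V345={r,t,u,v,w,x,y,z,a}
  V1234={t,u,v,w,x,y,z,a} V1235={t,u,v,w,x,y,z,a} V1245={t,u,v,w,x,y,z,a} V1345={r,t,u,v,w,x,y,z,a} V2345={t,u,v,w,x,y,z,a}
  V12345={t,u,v,w,x,y,z,a}
components per intersection:
  V1: {q,r,t,u,v,w,x,y,z,a} {s}
  V2: {s} {t,u,v,w,x,y,z,a}
  V3: {r,t,u,v,w,x,y,z,a}
  V4: {p,r,t,u,v,w,x,y,z,a} {s}
  V5: {p,r,t,u,v,w,x,y,z,a}
  V12: {s} {t,u,v,w,x,y,z,a}
  V13: {r,t,u,v,w,x,y,z,a}
  V14: {r,t,u,v,w,x,y,z,a} {s}
  V15: {r,t,u,v,w,x,y,z,a}
  V23: {t,u,v,w,x,y,z,a}
  V24: {s} {t,u,v,w,x,y,z,a}
  V25: {t,u,v,w,x,y,z,a}
  V34: {r,t,u,v,w,x,y,z,a}
  V35: {r,t,u,v,w,x,y,z,a}
  V45: {p,r,t,u,v,w,x,y,z,a}
  V123: {t,u,v,w,x,y,z,a}
  V124: {s} {t,u,v,w,x,y,z,a}
  V125: {t,u,v,w,x,y,z,a}
  V134: {r,t,u,v,w,x,y,z,a}
  V135: {r,t,u,v,w,x,y,z,a}
  V145: {r,t,u,v,w,x,y,z,a}
  V234: {t,u,v,w,x,y,z,a}
  V235: {t,u,v,w,x,y,z,a}
  V245: {t,u,v,w,x,y,z,a}
  V345: {r,t,u,v,w,x,y,z,a}
  V1234: {t,u,v,w,x,y,z,a}
  V1235: {t,u,v,w,x,y,z,a}
  V1245: {t,u,v,w,x,y,z,a}
  V1345: {r,t,u,v,w,x,y,z,a}
  V2345: {t,u,v,w,x,y,z,a}
  V12345: {t,u,v,w,x,y,z,a}
C dims 8,13,11,5; δ0: rk 6, SNF 1^6; δ1: rk 7, SNF 1^7; δ2: rk 4, SNF 1^4
Ȟ^0: (8−6)−0=2 ⇒ Z^2
Ȟ^1: (13−7)−6=0 ⇒ 0
Ȟ^2: (11−4)−7=0 ⇒ 0

Ȟ^0 ≅ Z^2, Ȟ^1 ≅ 0 and Ȟ^2 ≅ 0


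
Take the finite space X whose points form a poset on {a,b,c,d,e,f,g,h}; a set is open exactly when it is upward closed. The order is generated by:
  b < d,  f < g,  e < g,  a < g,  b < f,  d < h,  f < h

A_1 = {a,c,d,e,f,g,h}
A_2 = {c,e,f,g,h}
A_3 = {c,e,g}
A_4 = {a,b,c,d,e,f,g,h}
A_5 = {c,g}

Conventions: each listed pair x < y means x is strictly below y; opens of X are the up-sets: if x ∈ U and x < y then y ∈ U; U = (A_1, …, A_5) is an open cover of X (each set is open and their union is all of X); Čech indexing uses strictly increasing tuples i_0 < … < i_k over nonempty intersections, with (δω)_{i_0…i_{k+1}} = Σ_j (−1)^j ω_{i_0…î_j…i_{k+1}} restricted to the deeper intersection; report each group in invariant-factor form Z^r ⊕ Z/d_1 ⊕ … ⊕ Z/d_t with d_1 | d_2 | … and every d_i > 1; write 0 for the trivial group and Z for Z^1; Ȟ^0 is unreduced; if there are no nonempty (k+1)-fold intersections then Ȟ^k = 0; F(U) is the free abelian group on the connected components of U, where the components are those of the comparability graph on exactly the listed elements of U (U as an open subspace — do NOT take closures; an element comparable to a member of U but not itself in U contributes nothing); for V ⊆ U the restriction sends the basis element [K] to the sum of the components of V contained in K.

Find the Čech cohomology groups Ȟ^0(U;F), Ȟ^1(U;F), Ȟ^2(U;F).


nonempty intersections:
  A12={c,e,f,g,h} A13={c,e,g} A14={a,c,d,e,f,g,h} A15={c,g} A23={c,e,g} A24={c,e,f,g,h} A25={c,g} A34={c,e,g} A35={c,g} A45={c,g}
  A123={c,e,g} A124={c,e,f,g,h} A125={c,g} A134={c,e,g} A135={c,g} A145={c,g} A234={c,e,g} A235={c,g} A245={c,g} A345={c,g}
  A1234={c,e,g} A1235={c,g} A1245={c,g} A1345={c,g} A2345={c,g}
  A12345={c,g}
components per intersection:
  A1: {a,d,e,f,g,h} {c}
  A2: {c} {e,f,g,h}
  A3: {c} {e,g}
  A4: {a,b,d,e,f,g,h} {c}
  A5: {c} {g}
  A12: {c} {e,f,g,h}
  A13: {c} {e,g}
  A14: {a,d,e,f,g,h} {c}
  A15: {c} {g}
  A23: {c} {e,g}
  A24: {c} {e,f,g,h}
  A25: {c} {g}
  A34: {c} {e,g}
  A35: {c} {g}
  A45: {c} {g}
  A123: {c} {e,g}
  A124: {c} {e,f,g,h}
  A125: {c} {g}
  A134: {c} {e,g}
  A135: {c} {g}
  A145: {c} {g}
  A234: {c} {e,g}
  A235: {c} {g}
  A245: {c} {g}
  A345: {c} {g}
  A1234: {c} {e,g}
  A1235: {c} {g}
  A1245: {c} {g}
  A1345: {c} {g}
  A2345: {c} {g}
  A12345: {c} {g}
C dims 10,20,20,10; δ0: rk 8, SNF 1^8; δ1: rk 12, SNF 1^12; δ2: rk 8, SNF 1^8
Ȟ^0: (10−8)−0=2 ⇒ Z^2
Ȟ^1: (20−12)−8=0 ⇒ 0
Ȟ^2: (20−8)−12=0 ⇒ 0

Ȟ^0 ≅ Z^2; Ȟ^1 ≅ 0; Ȟ^2 ≅ 0


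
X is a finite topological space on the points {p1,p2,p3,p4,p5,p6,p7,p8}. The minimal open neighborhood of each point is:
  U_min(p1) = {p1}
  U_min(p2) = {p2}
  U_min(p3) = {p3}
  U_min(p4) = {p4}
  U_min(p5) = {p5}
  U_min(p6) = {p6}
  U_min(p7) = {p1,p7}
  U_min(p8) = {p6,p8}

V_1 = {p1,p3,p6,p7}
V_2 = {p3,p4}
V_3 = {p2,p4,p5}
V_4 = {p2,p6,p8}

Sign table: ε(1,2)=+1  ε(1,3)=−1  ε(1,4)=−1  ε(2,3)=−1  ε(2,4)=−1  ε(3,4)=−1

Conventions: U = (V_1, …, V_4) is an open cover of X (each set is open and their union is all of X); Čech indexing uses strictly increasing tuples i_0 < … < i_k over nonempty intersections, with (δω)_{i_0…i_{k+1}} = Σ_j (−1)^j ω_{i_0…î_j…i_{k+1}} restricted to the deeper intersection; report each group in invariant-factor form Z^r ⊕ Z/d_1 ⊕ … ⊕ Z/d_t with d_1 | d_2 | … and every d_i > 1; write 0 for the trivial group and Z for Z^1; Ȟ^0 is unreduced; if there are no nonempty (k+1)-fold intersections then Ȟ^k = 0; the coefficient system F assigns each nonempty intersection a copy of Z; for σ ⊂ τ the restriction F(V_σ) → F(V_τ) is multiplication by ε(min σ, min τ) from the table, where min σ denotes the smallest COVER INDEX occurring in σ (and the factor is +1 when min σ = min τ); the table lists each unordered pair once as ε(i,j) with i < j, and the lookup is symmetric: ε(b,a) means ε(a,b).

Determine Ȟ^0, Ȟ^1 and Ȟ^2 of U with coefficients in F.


Ȟ^0 ≅ 0; Ȟ^1 ≅ Z/2; Ȟ^2 ≅ 0

cover nerve:
  V12={p3} V14={p6} V23={p4} V34={p2}
C dims 4,4; δ0: rk 4, SNF 1^3·2
Ȟ^0: (4−4)−0=0 ⇒ 0
Ȟ^1: (4−0)−4=0 plus torsion [2] ⇒ Z/2
Ȟ^2: (0−0)−0=0 ⇒ 0


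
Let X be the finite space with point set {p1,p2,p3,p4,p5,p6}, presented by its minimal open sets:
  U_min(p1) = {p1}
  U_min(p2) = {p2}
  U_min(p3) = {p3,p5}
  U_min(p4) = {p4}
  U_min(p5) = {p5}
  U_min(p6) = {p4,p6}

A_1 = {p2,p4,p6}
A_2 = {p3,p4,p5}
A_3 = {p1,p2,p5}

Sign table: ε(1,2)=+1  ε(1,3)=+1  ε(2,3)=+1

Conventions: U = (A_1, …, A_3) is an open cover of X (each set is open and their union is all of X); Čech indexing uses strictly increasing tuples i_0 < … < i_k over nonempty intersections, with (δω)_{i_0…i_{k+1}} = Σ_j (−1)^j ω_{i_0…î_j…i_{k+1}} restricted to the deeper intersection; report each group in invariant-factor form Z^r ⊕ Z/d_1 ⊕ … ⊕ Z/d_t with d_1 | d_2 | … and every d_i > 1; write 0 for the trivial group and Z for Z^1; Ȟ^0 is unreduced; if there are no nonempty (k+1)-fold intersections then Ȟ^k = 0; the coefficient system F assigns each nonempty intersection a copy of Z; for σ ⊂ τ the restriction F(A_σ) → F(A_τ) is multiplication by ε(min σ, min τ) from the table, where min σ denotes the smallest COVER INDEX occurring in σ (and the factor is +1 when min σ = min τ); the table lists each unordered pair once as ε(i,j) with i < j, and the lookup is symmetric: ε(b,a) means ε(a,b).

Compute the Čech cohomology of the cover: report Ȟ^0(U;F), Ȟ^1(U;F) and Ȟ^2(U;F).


nonempty overlaps:
  A12={p4} A13={p2} A23={p5}
C dims 3,3; δ0: rk 2, SNF 1^2
degree 0: 3−2−0 = 1 → Ȟ^0 ≅ Z
degree 1: 3−0−2 = 1 → Ȟ^1 ≅ Z
degree 2: 0−0−0 = 0 → Ȟ^2 ≅ 0

Ȟ^0(U;F) ≅ Z,  Ȟ^1(U;F) ≅ Z,  Ȟ^2(U;F) ≅ 0


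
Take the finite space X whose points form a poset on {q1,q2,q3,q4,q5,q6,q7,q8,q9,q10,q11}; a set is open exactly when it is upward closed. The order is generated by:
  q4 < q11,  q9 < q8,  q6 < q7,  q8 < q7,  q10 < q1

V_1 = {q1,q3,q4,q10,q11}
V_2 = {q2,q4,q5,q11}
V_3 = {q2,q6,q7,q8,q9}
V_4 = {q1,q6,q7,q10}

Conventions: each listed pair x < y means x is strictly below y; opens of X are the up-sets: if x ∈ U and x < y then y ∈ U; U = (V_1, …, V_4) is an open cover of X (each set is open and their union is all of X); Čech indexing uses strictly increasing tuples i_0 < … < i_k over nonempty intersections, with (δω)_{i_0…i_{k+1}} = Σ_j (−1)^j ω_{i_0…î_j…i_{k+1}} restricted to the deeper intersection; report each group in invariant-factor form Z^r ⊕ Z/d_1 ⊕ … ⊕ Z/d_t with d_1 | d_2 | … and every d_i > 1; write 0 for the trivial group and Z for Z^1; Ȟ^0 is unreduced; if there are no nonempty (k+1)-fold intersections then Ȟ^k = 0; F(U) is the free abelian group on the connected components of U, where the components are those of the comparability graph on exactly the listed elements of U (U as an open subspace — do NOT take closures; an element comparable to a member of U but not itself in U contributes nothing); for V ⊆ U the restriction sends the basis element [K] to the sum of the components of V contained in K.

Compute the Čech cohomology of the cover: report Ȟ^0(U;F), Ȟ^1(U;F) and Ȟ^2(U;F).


intersection data:
  V12={q4,q11} V14={q1,q10} V23={q2} V34={q6,q7}
components per intersection:
  V1: {q1,q10} {q3} {q4,q11}
  V2: {q2} {q4,q11} {q5}
  V3: {q2} {q6,q7,q8,q9}
  V4: {q1,q10} {q6,q7}
  V12: {q4,q11}
  V14: {q1,q10}
  V23: {q2}
  V34: {q6,q7}
C dims 10,4; δ0: rk 4, SNF 1^4
Ȟ^0 = (10 − 4) − 0 = 6, so Ȟ^0 ≅ Z^6
Ȟ^1 = (4 − 0) − 4 = 0, so Ȟ^1 ≅ 0
Ȟ^2 = (0 − 0) − 0 = 0, so Ȟ^2 ≅ 0

Ȟ^0 ≅ Z^6; Ȟ^1 ≅ 0; Ȟ^2 ≅ 0


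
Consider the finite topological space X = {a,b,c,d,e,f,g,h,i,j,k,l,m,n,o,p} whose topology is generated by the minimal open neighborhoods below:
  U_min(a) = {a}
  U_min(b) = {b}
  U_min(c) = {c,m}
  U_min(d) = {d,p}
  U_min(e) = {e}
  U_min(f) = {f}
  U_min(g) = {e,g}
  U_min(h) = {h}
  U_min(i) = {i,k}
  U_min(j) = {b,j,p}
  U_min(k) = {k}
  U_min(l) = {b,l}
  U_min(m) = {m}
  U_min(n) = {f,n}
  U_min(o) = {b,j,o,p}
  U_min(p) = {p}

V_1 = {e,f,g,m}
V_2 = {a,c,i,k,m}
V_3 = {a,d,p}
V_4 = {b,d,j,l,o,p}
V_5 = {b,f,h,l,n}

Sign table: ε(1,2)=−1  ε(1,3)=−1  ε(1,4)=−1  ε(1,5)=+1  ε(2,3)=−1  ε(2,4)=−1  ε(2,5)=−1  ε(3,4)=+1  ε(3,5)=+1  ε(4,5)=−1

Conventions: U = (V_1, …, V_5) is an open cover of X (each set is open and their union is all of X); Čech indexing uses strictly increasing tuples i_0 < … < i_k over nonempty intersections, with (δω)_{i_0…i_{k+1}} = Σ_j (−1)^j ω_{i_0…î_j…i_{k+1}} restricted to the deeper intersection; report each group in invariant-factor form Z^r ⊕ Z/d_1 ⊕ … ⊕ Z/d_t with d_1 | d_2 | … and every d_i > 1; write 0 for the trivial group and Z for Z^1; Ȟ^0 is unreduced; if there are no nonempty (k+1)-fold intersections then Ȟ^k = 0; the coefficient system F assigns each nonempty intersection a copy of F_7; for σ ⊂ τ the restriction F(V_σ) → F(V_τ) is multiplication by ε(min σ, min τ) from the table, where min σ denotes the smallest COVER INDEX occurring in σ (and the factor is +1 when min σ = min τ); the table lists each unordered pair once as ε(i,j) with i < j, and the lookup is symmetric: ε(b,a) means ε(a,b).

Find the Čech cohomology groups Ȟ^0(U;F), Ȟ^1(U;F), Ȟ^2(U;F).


nonempty overlaps:
  V12={m} V15={f} V23={a} V34={d,p} V45={b,l}
C dims 5,5; δ0: rk_F7 5
degree 0: 5−5−0 = 0 → Ȟ^0 ≅ 0
degree 1: 5−0−5 = 0 → Ȟ^1 ≅ 0
degree 2: 0−0−0 = 0 → Ȟ^2 ≅ 0

Ȟ^0 ≅ 0; Ȟ^1 ≅ 0; Ȟ^2 ≅ 0


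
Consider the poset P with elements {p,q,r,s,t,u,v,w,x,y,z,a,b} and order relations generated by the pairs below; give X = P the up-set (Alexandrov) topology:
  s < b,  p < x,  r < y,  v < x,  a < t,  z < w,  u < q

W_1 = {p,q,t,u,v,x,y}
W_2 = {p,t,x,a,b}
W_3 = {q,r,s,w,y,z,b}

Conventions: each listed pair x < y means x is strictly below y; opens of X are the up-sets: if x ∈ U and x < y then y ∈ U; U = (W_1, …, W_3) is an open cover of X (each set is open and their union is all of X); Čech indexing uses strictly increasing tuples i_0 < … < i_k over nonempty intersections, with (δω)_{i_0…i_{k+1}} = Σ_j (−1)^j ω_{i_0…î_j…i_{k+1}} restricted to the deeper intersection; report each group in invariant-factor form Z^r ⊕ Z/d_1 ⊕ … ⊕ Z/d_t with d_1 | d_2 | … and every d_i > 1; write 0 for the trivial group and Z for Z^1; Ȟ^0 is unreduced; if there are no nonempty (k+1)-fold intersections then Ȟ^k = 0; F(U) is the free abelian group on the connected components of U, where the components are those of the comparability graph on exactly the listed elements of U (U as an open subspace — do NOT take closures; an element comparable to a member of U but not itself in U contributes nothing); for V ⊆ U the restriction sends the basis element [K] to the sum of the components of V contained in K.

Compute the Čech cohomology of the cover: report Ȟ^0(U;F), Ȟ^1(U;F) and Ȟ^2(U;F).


Ȟ^0(U;F) ≅ Z^6; Ȟ^1(U;F) ≅ 0; Ȟ^2(U;F) ≅ 0

nonempty intersections:
  W12={p,t,x} W13={q,y} W23={b}
components per intersection:
  W1: {p,v,x} {q,u} {t} {y}
  W2: {p,x} {t,a} {b}
  W3: {q} {r,y} {s,b} {w,z}
  W12: {p,x} {t}
  W13: {q} {y}
  W23: {b}
C dims 11,5; δ0: rk 5, SNF 1^5
Ȟ^0: (11−5)−0=6 ⇒ Z^6
Ȟ^1: (5−0)−5=0 ⇒ 0
Ȟ^2: (0−0)−0=0 ⇒ 0


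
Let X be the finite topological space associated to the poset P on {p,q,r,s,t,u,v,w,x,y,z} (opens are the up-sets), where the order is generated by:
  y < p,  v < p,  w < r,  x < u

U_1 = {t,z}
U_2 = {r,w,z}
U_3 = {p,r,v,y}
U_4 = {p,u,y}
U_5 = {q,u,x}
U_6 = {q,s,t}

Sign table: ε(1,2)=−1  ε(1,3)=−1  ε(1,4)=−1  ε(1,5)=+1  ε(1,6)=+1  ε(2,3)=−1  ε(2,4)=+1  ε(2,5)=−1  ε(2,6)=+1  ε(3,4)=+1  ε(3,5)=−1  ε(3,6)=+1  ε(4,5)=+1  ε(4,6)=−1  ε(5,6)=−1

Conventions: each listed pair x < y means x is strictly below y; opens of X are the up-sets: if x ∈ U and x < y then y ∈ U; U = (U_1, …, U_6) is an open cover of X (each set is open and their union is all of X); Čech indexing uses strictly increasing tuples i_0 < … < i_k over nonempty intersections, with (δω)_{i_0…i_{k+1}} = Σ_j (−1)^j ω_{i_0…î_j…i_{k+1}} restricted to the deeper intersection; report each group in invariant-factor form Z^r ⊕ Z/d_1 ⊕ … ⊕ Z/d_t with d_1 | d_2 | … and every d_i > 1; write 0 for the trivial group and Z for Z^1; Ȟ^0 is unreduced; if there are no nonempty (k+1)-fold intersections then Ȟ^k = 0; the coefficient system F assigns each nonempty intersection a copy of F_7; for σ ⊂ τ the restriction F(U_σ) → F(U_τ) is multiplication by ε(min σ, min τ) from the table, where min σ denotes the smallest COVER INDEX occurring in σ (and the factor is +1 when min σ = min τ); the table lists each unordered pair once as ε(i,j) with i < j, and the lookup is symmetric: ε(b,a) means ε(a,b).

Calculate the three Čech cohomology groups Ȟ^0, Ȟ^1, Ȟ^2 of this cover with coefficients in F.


nonempty intersections:
  U12={z} U16={t} U23={r} U34={p,y} U45={u} U56={q}
C dims 6,6; δ0: rk_F7 6
Ȟ^0: (6−6)−0=0 ⇒ 0
Ȟ^1: (6−0)−6=0 ⇒ 0
Ȟ^2: (0−0)−0=0 ⇒ 0

Ȟ^0 = 0, Ȟ^1 = 0 and Ȟ^2 = 0


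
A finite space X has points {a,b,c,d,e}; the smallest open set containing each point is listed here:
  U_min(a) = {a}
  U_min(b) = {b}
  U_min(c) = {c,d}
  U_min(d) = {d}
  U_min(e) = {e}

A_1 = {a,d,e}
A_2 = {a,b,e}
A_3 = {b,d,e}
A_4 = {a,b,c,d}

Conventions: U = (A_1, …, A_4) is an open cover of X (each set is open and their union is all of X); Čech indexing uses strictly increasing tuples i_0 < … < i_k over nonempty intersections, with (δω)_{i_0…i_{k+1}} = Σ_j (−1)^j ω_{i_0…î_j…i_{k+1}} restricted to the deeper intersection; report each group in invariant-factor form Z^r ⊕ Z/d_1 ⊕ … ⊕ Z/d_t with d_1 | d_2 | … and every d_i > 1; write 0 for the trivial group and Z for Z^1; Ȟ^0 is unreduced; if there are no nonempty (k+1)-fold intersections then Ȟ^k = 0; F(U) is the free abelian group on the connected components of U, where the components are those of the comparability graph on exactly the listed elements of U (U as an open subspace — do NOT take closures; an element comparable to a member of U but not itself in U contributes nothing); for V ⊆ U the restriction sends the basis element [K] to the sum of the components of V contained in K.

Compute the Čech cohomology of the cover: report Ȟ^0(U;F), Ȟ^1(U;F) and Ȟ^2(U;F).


Ȟ^0 ≅ Z^4, Ȟ^1 ≅ 0 and Ȟ^2 ≅ 0

nonempty intersections:
  A12={a,e} A13={d,e} A14={a,d} A23={b,e} A24={a,b} A34={b,d}
  A123={e} A124={a} A134={d} A234={b}
components per intersection:
  A1: {a} {d} {e}
  A2: {a} {b} {e}
  A3: {b} {d} {e}
  A4: {a} {b} {c,d}
  A12: {a} {e}
  A13: {d} {e}
  A14: {a} {d}
  A23: {b} {e}
  A24: {a} {b}
  A34: {b} {d}
  A123: {e}
  A124: {a}
  A134: {d}
  A234: {b}
C dims 12,12,4; δ0: rk 8, SNF 1^8; δ1: rk 4, SNF 1^4
Ȟ^0: (12−8)−0=4 ⇒ Z^4
Ȟ^1: (12−4)−8=0 ⇒ 0
Ȟ^2: (4−0)−4=0 ⇒ 0


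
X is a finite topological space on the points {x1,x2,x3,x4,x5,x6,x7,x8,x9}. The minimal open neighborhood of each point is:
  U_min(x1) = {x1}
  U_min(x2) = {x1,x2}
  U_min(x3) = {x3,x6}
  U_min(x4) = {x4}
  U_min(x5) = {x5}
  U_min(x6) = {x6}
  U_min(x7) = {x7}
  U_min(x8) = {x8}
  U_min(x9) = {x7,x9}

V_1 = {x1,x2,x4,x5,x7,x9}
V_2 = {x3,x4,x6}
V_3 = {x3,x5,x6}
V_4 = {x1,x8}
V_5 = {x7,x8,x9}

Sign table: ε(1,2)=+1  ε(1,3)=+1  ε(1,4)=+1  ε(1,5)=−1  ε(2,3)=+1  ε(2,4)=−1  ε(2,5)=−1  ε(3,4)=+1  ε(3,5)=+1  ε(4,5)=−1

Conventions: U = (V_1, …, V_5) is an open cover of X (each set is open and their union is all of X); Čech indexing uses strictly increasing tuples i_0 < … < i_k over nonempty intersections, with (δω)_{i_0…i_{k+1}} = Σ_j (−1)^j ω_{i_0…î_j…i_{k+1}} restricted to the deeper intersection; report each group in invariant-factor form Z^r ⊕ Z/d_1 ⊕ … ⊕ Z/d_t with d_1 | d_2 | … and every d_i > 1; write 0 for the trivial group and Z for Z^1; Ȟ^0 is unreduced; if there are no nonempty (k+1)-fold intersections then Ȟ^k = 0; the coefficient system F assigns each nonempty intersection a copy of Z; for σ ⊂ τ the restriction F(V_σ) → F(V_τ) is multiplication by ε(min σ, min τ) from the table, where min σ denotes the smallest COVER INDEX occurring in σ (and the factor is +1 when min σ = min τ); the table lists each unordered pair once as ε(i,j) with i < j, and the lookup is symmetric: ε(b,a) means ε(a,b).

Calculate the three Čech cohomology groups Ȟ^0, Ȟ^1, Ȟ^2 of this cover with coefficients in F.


Ȟ^0 ≅ Z; Ȟ^1 ≅ Z^2; Ȟ^2 ≅ 0

intersection data:
  V12={x4} V13={x5} V14={x1} V15={x7,x9} V23={x3,x6} V45={x8}
C dims 5,6; δ0: rk 4, SNF 1^4
Ȟ^0 = (5 − 4) − 0 = 1, so Ȟ^0 ≅ Z
Ȟ^1 = (6 − 0) − 4 = 2, so Ȟ^1 ≅ Z^2
Ȟ^2 = (0 − 0) − 0 = 0, so Ȟ^2 ≅ 0


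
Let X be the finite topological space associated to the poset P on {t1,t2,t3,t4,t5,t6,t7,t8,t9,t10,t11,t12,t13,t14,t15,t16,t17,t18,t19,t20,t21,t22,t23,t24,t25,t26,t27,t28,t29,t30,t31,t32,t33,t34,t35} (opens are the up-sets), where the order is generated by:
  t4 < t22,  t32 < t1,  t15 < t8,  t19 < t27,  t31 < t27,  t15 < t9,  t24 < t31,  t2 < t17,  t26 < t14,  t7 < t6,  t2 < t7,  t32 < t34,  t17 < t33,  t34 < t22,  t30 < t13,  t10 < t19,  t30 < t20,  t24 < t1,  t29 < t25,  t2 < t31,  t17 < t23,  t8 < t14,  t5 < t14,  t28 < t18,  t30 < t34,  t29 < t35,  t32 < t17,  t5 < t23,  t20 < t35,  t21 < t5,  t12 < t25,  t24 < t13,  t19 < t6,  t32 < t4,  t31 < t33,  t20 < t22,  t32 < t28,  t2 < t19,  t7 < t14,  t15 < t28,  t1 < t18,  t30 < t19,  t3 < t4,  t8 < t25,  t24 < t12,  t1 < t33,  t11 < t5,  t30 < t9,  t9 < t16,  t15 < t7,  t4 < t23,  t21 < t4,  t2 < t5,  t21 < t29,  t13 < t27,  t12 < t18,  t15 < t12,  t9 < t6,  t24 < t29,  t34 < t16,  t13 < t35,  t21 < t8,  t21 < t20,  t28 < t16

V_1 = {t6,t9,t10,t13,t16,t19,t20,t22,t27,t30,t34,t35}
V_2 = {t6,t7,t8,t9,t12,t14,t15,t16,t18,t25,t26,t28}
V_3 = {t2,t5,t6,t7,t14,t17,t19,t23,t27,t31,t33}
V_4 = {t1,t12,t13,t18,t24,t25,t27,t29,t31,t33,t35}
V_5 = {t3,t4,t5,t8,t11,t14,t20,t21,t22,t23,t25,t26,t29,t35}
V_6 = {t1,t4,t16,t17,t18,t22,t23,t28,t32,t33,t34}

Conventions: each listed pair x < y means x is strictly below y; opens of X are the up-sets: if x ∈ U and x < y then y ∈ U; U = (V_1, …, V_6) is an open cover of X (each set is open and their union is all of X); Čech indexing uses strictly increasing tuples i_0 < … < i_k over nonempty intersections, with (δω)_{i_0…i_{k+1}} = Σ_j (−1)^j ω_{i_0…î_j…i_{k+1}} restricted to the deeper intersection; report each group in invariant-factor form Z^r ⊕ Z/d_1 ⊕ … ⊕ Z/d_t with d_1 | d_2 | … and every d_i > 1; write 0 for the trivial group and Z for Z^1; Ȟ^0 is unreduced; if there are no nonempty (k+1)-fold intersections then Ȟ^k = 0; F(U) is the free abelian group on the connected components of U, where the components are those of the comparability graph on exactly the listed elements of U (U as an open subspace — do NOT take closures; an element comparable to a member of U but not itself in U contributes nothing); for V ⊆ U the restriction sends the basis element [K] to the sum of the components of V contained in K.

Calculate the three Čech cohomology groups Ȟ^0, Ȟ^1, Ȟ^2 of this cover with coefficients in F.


Ȟ^0(U;F) ≅ Z,  Ȟ^1(U;F) ≅ 0,  Ȟ^2(U;F) ≅ Z/2

nonempty overlaps:
  V12={t6,t9,t16} V13={t6,t19,t27} V14={t13,t27,t35} V15={t20,t22,t35} V16={t16,t22,t34} V23={t6,t7,t14} V24={t12,t18,t25} V25={t8,t14,t25,t26} V26={t16,t18,t28} V34={t27,t31,t33} V35={t5,t14,t23} V36={t17,t23,t33} V45={t25,t29,t35} V46={t1,t18,t33} V56={t4,t22,t23}
  V123={t6} V126={t16} V134={t27} V145={t35} V156={t22} V235={t14} V245={t25} V246={t18} V346={t33} V356={t23}
components per intersection:
  V1: {t6,t9,t10,t13,t16,t19,t20,t22,t27,t30,t34,t35}
  V2: {t6,t7,t8,t9,t12,t14,t15,t16,t18,t25,t26,t28}
  V3: {t2,t5,t6,t7,t14,t17,t19,t23,t27,t31,t33}
  V4: {t1,t12,t13,t18,t24,t25,t27,t29,t31,t33,t35}
  V5: {t3,t4,t5,t8,t11,t14,t20,t21,t22,t23,t25,t26,t29,t35}
  V6: {t1,t4,t16,t17,t18,t22,t23,t28,t32,t33,t34}
  V12: {t6,t9,t16}
  V13: {t6,t19,t27}
  V14: {t13,t27,t35}
  V15: {t20,t22,t35}
  V16: {t16,t22,t34}
  V23: {t6,t7,t14}
  V24: {t12,t18,t25}
  V25: {t8,t14,t25,t26}
  V26: {t16,t18,t28}
  V34: {t27,t31,t33}
  V35: {t5,t14,t23}
  V36: {t17,t23,t33}
  V45: {t25,t29,t35}
  V46: {t1,t18,t33}
  V56: {t4,t22,t23}
  V123: {t6}
  V126: {t16}
  V134: {t27}
  V145: {t35}
  V156: {t22}
  V235: {t14}
  V245: {t25}
  V246: {t18}
  V346: {t33}
  V356: {t23}
C dims 6,15,10; δ0: rk 5, SNF 1^5; δ1: rk 10, SNF 1^9·2
degree 0: 6−5−0 = 1 → Ȟ^0 ≅ Z
degree 1: 15−10−5 = 0 → Ȟ^1 ≅ 0
degree 2: 10−0−10 = 0 plus torsion [2] → Ȟ^2 ≅ Z/2


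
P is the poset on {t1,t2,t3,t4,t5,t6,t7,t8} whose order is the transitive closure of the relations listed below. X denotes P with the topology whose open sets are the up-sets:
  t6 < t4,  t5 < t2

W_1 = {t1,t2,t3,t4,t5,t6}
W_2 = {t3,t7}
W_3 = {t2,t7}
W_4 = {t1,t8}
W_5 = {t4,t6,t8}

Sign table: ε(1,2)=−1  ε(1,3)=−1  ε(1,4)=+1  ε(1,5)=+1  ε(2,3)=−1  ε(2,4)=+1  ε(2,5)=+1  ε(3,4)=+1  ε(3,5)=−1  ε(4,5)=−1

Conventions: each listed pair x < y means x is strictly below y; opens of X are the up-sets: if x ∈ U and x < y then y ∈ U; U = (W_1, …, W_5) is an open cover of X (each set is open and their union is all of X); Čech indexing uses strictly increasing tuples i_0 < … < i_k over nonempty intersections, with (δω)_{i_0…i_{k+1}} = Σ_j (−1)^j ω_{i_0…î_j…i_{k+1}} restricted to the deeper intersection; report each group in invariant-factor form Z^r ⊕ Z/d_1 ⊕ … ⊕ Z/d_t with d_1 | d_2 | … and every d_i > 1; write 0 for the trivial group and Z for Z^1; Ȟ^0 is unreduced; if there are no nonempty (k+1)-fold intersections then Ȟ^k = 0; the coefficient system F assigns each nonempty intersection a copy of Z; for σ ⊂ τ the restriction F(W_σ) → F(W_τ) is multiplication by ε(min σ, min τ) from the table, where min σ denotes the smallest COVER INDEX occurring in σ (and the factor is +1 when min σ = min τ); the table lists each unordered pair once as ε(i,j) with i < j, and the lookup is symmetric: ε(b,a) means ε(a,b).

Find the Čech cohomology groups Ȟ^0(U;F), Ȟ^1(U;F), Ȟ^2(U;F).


Ȟ^0(U;F) ≅ 0, Ȟ^1(U;F) ≅ Z ⊕ Z/2 and Ȟ^2(U;F) ≅ 0

cover nerve:
  W12={t3} W13={t2} W14={t1} W15={t4,t6} W23={t7} W45={t8}
C dims 5,6; δ0: rk 5, SNF 1^4·2
Ȟ^0: (5−5)−0=0 ⇒ 0
Ȟ^1: (6−0)−5=1 plus torsion [2] ⇒ Z ⊕ Z/2
Ȟ^2: (0−0)−0=0 ⇒ 0


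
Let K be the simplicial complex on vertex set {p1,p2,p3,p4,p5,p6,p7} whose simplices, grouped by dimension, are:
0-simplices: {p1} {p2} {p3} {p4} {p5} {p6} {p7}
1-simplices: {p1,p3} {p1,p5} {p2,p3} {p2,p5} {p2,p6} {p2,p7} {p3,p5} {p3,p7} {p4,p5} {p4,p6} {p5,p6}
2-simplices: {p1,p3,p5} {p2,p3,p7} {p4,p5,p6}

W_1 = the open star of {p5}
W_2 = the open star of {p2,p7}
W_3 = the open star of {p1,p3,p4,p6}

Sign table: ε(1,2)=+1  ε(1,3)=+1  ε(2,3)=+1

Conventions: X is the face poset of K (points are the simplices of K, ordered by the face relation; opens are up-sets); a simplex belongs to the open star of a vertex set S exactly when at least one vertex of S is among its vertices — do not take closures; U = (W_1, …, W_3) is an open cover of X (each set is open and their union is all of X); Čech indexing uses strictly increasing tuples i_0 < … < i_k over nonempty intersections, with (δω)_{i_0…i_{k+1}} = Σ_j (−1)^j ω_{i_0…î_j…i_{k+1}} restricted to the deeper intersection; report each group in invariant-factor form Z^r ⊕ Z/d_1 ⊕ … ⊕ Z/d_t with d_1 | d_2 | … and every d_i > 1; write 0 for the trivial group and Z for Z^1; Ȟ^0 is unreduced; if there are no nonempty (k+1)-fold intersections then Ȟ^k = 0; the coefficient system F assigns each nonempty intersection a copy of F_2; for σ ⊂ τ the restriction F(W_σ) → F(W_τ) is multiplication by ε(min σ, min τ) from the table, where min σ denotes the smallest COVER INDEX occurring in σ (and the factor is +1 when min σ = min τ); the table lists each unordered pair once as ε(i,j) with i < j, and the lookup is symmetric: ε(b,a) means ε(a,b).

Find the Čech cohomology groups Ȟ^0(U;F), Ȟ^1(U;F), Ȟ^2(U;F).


Ȟ^0 = Z/2, Ȟ^1 = Z/2, Ȟ^2 = 0

intersection data:
  W1={{p5},{p1,p5},{p2,p5},{p3,p5},{p4,p5},{p5,p6},{p1,p3,p5},{p4,p5,p6}} W2={{p2},{p7},{p2,p3},{p2,p5},{p2,p6},{p2,p7},{p3,p7},{p2,p3,p7}} W3={{p1},{p3},{p4},{p6},{p1,p3},{p1,p5},{p2,p3},{p2,p6},{p3,p5},{p3,p7},{p4,p5},{p4,p6},{p5,p6},{p1,p3,p5},{p2,p3,p7},{p4,p5,p6}}
  W12={{p2,p5}} W13={{p1,p5},{p3,p5},{p4,p5},{p5,p6},{p1,p3,p5},{p4,p5,p6}} W23={{p2,p3},{p2,p6},{p3,p7},{p2,p3,p7}}
C dims 3,3; δ0: rk_F2 2
Ȟ^0 = (3 − 2) − 0 = 1, so Ȟ^0 ≅ Z/2
Ȟ^1 = (3 − 0) − 2 = 1, so Ȟ^1 ≅ Z/2
Ȟ^2 = (0 − 0) − 0 = 0, so Ȟ^2 ≅ 0


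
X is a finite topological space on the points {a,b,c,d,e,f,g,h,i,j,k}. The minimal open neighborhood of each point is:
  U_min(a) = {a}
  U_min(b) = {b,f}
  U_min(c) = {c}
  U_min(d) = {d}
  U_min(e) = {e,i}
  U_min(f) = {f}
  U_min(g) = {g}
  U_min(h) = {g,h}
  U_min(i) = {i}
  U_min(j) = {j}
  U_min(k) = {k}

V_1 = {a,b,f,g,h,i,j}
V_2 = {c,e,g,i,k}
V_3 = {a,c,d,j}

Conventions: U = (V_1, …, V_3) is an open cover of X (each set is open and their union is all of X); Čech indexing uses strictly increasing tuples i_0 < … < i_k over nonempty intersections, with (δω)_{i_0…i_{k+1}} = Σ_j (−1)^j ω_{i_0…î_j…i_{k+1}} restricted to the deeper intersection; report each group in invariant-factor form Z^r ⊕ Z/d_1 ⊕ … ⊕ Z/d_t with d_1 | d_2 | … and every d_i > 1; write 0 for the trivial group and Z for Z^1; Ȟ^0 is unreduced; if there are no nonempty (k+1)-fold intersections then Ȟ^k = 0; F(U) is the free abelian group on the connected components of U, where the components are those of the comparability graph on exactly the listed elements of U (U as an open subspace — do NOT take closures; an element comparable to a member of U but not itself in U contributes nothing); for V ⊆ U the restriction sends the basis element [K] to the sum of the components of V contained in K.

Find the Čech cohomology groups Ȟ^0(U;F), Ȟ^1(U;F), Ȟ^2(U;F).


nerve of the cover:
  V12={g,i} V13={a,j} V23={c}
components per intersection:
  V1: {a} {b,f} {g,h} {i} {j}
  V2: {c} {e,i} {g} {k}
  V3: {a} {c} {d} {j}
  V12: {g} {i}
  V13: {a} {j}
  V23: {c}
C dims 13,5; δ0: rk 5, SNF 1^5
Ȟ^0 = (13 − 5) − 0 = 8, so Ȟ^0 ≅ Z^8
Ȟ^1 = (5 − 0) − 5 = 0, so Ȟ^1 ≅ 0
Ȟ^2 = (0 − 0) − 0 = 0, so Ȟ^2 ≅ 0

Ȟ^0 ≅ Z^8, Ȟ^1 ≅ 0, Ȟ^2 ≅ 0


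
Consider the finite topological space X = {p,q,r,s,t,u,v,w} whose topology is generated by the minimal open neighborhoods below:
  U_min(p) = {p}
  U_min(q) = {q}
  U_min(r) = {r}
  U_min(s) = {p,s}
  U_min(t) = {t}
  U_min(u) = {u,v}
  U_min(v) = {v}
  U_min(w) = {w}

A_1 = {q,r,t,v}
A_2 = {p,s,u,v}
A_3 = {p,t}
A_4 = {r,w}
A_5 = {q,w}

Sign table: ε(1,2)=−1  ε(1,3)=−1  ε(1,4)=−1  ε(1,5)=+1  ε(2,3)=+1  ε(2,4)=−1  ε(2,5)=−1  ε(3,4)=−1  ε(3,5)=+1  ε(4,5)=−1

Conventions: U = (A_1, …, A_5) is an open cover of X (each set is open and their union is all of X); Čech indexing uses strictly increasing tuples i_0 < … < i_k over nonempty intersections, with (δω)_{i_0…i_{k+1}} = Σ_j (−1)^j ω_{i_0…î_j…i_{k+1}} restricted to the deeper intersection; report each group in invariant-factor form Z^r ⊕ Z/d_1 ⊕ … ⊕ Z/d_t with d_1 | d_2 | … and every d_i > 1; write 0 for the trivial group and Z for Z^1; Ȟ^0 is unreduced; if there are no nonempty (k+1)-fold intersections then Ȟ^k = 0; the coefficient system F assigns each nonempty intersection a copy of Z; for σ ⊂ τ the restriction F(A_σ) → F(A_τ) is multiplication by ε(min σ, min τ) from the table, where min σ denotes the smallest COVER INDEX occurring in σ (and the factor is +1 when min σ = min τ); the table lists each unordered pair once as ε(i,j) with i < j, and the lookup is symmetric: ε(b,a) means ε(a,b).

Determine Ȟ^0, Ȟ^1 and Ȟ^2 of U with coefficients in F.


nerve of the cover:
  A12={v} A13={t} A14={r} A15={q} A23={p} A45={w}
C dims 5,6; δ0: rk 4, SNF 1^4
Ȟ^0 = (5 − 4) − 0 = 1, so Ȟ^0 ≅ Z
Ȟ^1 = (6 − 0) − 4 = 2, so Ȟ^1 ≅ Z^2
Ȟ^2 = (0 − 0) − 0 = 0, so Ȟ^2 ≅ 0

Ȟ^0 ≅ Z, Ȟ^1 ≅ Z^2 and Ȟ^2 ≅ 0
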